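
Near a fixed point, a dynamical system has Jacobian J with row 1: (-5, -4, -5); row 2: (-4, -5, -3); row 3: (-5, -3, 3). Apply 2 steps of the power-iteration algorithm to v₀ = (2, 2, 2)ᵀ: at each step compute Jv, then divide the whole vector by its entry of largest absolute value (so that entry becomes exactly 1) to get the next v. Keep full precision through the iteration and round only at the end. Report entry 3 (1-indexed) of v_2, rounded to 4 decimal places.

0.6364

Jv0 = (-28.00000, -24.00000, -10.00000); divide by -28.00000 → v1 = (1.00000, 0.85714, 0.35714)
Jv1 = (-10.21429, -9.35714, -6.50000); divide by -10.21429 → v2 = (1.00000, 0.91608, 0.63636)
Requested entry of v2: 182/286 = 0.6364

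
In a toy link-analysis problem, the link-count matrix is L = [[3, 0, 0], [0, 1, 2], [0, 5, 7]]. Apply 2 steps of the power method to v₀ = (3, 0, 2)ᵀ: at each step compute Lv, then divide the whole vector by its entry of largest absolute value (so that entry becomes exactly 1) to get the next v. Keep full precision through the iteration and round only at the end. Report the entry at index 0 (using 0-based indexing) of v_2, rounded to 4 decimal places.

Lv0 = (9.00000, 4.00000, 14.00000); divide by 14.00000 → v1 = (0.64286, 0.28571, 1.00000)
Lv1 = (1.92857, 2.28571, 8.42857); divide by 8.42857 → v2 = (0.22881, 0.27119, 1.00000)
Requested entry of v2: 27/118 = 0.2288

0.2288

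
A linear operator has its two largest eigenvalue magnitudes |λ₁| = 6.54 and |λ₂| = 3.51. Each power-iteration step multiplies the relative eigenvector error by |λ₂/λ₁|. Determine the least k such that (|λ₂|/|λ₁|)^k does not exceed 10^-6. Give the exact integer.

23

|λ₂/λ₁| = 3.51/6.54 = 0.53670
Need k ≥ ln(10^-6) / ln(0.53670) = -13.8155 / -0.6223 ≈ 22.200
Smallest integer k satisfying the bound: 23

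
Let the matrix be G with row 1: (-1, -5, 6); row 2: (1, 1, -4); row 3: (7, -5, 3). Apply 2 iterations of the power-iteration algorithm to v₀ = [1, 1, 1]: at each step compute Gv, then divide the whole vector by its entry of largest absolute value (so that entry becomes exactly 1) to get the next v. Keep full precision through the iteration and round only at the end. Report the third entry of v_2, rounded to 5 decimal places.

Gv0 = (0.000000, -2.000000, 5.000000); divide by 5.000000 → v1 = (0.000000, -0.400000, 1.000000)
Gv1 = (8.000000, -4.400000, 5.000000); divide by 8.000000 → v2 = (1.000000, -0.550000, 0.625000)
Requested entry of v2: 25/40 = 0.62500

0.62500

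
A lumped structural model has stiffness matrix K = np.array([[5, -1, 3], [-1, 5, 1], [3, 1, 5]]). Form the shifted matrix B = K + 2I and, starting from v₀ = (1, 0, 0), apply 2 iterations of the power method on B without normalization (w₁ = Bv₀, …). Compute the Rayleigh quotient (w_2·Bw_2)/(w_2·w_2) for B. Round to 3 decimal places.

μ ≈ 9.822

B = K + 2I has rows (7, -1, 3); (-1, 7, 1); (3, 1, 7)
w1 = Bv₀ = (7·1 + (-1)·0 + 3·0; (-1)·1 + 7·0 + 1·0; 3·1 + 1·0 + 7·0) = (7, -1, 3)
w2 = Bw1 = (7·7 + (-1)·(-1) + 3·3; (-1)·7 + 7·(-1) + 1·3; 3·7 + 1·(-1) + 7·3) = (59, -11, 41)
Bw2 = (547, -95, 453)
w2·Bw2 = 51891; w2·w2 = 5283; μ ≈ 51891/5283 = 9.822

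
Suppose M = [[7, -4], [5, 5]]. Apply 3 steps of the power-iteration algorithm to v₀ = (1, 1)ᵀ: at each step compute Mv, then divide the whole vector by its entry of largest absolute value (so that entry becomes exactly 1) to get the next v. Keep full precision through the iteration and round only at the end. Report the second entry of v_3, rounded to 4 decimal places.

Mv0 = (3.00000, 10.00000); divide by 10.00000 → v1 = (0.30000, 1.00000)
Mv1 = (-1.90000, 6.50000); divide by 6.50000 → v2 = (-0.29231, 1.00000)
Mv2 = (-6.04615, 3.53846); divide by -6.04615 → v3 = (1.00000, -0.58524)
Requested entry of v3: 230/-393 = -0.5852

-0.5852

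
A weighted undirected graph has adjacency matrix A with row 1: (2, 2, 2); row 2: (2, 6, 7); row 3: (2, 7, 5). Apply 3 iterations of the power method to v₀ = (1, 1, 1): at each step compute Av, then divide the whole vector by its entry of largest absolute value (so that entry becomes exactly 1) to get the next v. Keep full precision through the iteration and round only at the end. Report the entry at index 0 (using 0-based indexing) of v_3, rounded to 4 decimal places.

Av0 = (6.00000, 15.00000, 14.00000); divide by 15.00000 → v1 = (0.40000, 1.00000, 0.93333)
Av1 = (4.66667, 13.33333, 12.46667); divide by 13.33333 → v2 = (0.35000, 1.00000, 0.93500)
Av2 = (4.57000, 13.24500, 12.37500); divide by 13.24500 → v3 = (0.34504, 1.00000, 0.93431)
Requested entry of v3: 914/2649 = 0.3450

0.3450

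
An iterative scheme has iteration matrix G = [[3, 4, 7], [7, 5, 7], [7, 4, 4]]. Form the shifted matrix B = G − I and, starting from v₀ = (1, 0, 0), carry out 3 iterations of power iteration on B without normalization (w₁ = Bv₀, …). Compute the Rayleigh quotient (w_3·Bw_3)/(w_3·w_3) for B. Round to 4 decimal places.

B = G − I has rows (2, 4, 7); (7, 4, 7); (7, 4, 3)
w1 = Bv₀ = (2, 7, 7)
w2 = Bw1 = (81, 91, 63)
w3 = Bw2 = (967, 1372, 1120)
Bw3 = (15262, 20097, 15617)
w3·Bw3 = 59822478; w3·w3 = 4071873; μ ≈ 59822478/4071873 = 14.6916

μ ≈ 14.6916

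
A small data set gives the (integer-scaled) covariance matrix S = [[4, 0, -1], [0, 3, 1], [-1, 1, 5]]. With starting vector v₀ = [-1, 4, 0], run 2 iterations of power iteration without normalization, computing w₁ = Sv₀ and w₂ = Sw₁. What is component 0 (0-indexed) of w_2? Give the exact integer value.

w1 = Sv₀ = (-4, 12, 5)
w2 = Sw1 = (-21, 41, 41)
The requested component of w2 is -21.

-21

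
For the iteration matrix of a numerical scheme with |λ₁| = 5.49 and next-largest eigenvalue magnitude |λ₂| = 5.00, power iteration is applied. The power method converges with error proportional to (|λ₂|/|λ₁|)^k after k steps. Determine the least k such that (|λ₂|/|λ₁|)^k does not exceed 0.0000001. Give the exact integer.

|λ₂/λ₁| = 5.00/5.49 = 0.91075
Need k ≥ ln(0.0000001) / ln(0.91075) = -16.1181 / -0.0935 ≈ 172.404
Smallest integer k satisfying the bound: 173

173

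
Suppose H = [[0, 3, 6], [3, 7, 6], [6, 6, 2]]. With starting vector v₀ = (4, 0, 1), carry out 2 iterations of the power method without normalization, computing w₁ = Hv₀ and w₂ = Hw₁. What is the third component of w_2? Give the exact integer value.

w1 = Hv₀ = (6, 18, 26)
w2 = Hw1 = (210, 300, 196)
The requested component of w2 is 196.

196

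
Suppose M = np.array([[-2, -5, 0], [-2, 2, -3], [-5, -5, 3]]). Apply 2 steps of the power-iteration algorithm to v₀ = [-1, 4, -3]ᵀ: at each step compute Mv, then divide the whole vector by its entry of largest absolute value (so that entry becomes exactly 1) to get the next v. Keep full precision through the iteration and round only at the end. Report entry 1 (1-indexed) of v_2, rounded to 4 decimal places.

-0.4041

Mv0 = (-18.00000, 19.00000, -24.00000); divide by -24.00000 → v1 = (0.75000, -0.79167, 1.00000)
Mv1 = (2.45833, -6.08333, 3.20833); divide by -6.08333 → v2 = (-0.40411, 1.00000, -0.52740)
Requested entry of v2: -59/146 = -0.4041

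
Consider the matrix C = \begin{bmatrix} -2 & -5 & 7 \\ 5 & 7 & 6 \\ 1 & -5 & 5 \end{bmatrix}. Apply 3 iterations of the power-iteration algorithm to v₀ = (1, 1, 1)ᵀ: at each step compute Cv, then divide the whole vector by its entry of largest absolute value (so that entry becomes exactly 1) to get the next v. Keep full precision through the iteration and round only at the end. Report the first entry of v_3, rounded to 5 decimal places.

0.93236

Cv0 = (0.000000, 18.000000, 1.000000); divide by 18.000000 → v1 = (0.000000, 1.000000, 0.055556)
Cv1 = (-4.611111, 7.333333, -4.722222); divide by 7.333333 → v2 = (-0.628788, 1.000000, -0.643939)
Cv2 = (-8.250000, -0.007576, -8.848485); divide by -8.848485 → v3 = (0.932363, 0.000856, 1.000000)
Requested entry of v3: -1089/-1168 = 0.93236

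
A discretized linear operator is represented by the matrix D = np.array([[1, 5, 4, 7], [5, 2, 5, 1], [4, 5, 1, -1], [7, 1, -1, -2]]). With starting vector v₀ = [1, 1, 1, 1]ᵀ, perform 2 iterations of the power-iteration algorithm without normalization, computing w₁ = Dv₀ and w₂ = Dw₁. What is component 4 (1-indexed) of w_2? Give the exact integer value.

w1 = Dv₀ = (1·1 + 5·1 + 4·1 + 7·1; 5·1 + 2·1 + 5·1 + 1·1; 4·1 + 5·1 + 1·1 + (-1)·1; 7·1 + 1·1 + (-1)·1 + (-2)·1) = (17, 13, 9, 5)
w2 = Dw1 = (1·17 + 5·13 + 4·9 + 7·5; 5·17 + 2·13 + 5·9 + 1·5; 4·17 + 5·13 + 1·9 + (-1)·5; 7·17 + 1·13 + (-1)·9 + (-2)·5) = (153, 161, 137, 113)
The requested component of w2 is 113.

113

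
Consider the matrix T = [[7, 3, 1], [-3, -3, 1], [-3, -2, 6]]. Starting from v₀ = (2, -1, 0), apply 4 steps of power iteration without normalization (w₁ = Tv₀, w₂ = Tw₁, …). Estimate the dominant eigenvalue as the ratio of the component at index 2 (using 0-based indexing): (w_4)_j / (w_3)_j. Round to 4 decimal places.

7.4050

w1 = Tv₀ = (11, -3, -4)
w2 = Tw1 = (64, -28, -51)
w3 = Tw2 = (313, -159, -442)
w4 = Tw3 = (1272, -904, -3273)
Ratio at component: -3273 / -442 = 7.4050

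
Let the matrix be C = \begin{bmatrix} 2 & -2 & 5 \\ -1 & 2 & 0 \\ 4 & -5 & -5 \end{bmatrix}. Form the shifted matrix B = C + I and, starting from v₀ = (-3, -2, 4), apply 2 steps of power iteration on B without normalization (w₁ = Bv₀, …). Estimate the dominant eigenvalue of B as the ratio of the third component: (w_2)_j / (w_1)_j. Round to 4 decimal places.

-8.1667

B = C + I has rows (3, -2, 5); (-1, 3, 0); (4, -5, -4)
w1 = Bv₀ = (15, -3, -18)
w2 = Bw1 = (-39, -24, 147)
Ratio: 147/-18 = -8.1667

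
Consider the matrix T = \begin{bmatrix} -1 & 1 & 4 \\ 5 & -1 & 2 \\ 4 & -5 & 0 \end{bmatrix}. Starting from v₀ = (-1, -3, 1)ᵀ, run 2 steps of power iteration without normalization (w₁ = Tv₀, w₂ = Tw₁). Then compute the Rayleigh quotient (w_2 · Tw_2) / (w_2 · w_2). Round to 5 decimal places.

λ ≈ 2.52314

w1 = Tv₀ = ((-1)·(-1) + 1·(-3) + 4·1; 5·(-1) + (-1)·(-3) + 2·1; 4·(-1) + (-5)·(-3) + 0·1) = (2, 0, 11)
w2 = Tw1 = ((-1)·2 + 1·0 + 4·11; 5·2 + (-1)·0 + 2·11; 4·2 + (-5)·0 + 0·11) = (42, 32, 8)
Tw2 = (22, 194, 8)
w2·Tw2 = 42·22 + 32·194 + 8·8 = 7196; w2·w2 = 42·42 + 32·32 + 8·8 = 2852
λ ≈ 7196/2852 = 2.52314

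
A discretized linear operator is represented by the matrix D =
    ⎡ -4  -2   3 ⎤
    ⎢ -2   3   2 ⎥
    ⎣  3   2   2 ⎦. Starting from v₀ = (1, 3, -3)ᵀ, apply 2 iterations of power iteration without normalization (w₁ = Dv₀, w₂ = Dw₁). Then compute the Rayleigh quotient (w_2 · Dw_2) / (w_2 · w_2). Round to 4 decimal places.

λ ≈ -5.6827

w1 = Dv₀ = ((-4)·1 + (-2)·3 + 3·(-3); (-2)·1 + 3·3 + 2·(-3); 3·1 + 2·3 + 2·(-3)) = (-19, 1, 3)
w2 = Dw1 = ((-4)·(-19) + (-2)·1 + 3·3; (-2)·(-19) + 3·1 + 2·3; 3·(-19) + 2·1 + 2·3) = (83, 47, -49)
Dw2 = (-573, -123, 245)
w2·Dw2 = 83·(-573) + 47·(-123) + (-49)·245 = -65345; w2·w2 = 83·83 + 47·47 + (-49)·(-49) = 11499
λ ≈ -65345/11499 = -5.6827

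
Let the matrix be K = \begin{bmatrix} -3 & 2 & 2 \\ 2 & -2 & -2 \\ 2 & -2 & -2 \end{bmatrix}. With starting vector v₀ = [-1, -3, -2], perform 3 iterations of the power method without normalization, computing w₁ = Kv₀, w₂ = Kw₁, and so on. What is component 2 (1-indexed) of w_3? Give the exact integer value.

w1 = Kv₀ = ((-3)·(-1) + 2·(-3) + 2·(-2); 2·(-1) + (-2)·(-3) + (-2)·(-2); 2·(-1) + (-2)·(-3) + (-2)·(-2)) = (-7, 8, 8)
w2 = Kw1 = ((-3)·(-7) + 2·8 + 2·8; 2·(-7) + (-2)·8 + (-2)·8; 2·(-7) + (-2)·8 + (-2)·8) = (53, -46, -46)
w3 = Kw2 = (-343, 290, 290)
The requested component of w3 is 290.

290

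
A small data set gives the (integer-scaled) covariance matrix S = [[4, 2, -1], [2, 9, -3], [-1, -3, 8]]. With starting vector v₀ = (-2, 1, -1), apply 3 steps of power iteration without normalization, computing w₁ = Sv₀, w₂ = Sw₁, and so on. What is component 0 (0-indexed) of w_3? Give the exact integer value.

w1 = Sv₀ = (-5, 8, -9)
w2 = Sw1 = (5, 89, -91)
w3 = Sw2 = (289, 1084, -1000)
The requested component of w3 is 289.

289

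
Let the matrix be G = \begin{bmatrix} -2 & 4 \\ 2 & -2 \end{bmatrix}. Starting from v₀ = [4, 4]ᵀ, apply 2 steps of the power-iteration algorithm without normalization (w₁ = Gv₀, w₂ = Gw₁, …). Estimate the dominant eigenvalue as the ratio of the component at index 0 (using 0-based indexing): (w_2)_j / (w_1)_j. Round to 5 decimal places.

w1 = Gv₀ = (8, 0)
w2 = Gw1 = (-16, 16)
Ratio at component: -16 / 8 = -2.00000

-2.00000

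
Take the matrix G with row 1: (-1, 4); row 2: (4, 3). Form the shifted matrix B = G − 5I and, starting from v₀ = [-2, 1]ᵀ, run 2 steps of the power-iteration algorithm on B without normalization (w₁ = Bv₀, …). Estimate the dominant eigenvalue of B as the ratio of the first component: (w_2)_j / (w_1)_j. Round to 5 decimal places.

-8.50000

B = G − 5I has rows (-6, 4); (4, -2)
w1 = Bv₀ = ((-6)·(-2) + 4·1; 4·(-2) + (-2)·1) = (16, -10)
w2 = Bw1 = ((-6)·16 + 4·(-10); 4·16 + (-2)·(-10)) = (-136, 84)
Ratio: -136/16 = -8.50000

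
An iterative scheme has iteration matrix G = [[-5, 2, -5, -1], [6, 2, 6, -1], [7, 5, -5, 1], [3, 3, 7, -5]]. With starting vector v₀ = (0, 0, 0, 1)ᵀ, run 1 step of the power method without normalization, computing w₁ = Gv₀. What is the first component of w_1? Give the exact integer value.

-1

w1 = Gv₀ = ((-5)·0 + 2·0 + (-5)·0 + (-1)·1; 6·0 + 2·0 + 6·0 + (-1)·1; 7·0 + 5·0 + (-5)·0 + 1·1; 3·0 + 3·0 + 7·0 + (-5)·1) = (-1, -1, 1, -5)
The requested component of w1 is -1.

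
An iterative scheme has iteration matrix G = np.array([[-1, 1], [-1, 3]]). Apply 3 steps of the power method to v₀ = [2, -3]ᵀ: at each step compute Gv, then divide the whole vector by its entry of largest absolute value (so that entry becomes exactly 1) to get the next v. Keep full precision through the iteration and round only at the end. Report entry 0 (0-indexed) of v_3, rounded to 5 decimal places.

0.28205

Gv0 = (-5.000000, -11.000000); divide by -11.000000 → v1 = (0.454545, 1.000000)
Gv1 = (0.545455, 2.545455); divide by 2.545455 → v2 = (0.214286, 1.000000)
Gv2 = (0.785714, 2.785714); divide by 2.785714 → v3 = (0.282051, 1.000000)
Requested entry of v3: -22/-78 = 0.28205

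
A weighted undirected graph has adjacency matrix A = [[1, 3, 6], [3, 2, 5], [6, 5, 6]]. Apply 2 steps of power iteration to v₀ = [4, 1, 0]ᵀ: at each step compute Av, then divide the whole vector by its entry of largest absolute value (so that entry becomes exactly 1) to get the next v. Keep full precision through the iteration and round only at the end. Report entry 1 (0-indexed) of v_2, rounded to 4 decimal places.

0.6783

Av0 = (7.00000, 14.00000, 29.00000); divide by 29.00000 → v1 = (0.24138, 0.48276, 1.00000)
Av1 = (7.68966, 6.68966, 9.86207); divide by 9.86207 → v2 = (0.77972, 0.67832, 1.00000)
Requested entry of v2: 194/286 = 0.6783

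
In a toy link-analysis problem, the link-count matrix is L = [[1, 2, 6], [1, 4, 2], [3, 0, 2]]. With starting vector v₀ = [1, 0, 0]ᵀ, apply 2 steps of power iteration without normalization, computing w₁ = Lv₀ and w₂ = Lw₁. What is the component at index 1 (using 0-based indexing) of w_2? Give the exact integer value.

w1 = Lv₀ = (1, 1, 3)
w2 = Lw1 = (21, 11, 9)
The requested component of w2 is 11.

11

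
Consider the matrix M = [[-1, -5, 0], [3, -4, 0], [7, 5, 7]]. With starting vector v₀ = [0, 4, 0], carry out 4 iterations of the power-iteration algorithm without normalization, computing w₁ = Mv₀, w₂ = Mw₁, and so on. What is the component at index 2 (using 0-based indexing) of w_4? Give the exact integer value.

1700

w1 = Mv₀ = ((-1)·0 + (-5)·4 + 0·0; 3·0 + (-4)·4 + 0·0; 7·0 + 5·4 + 7·0) = (-20, -16, 20)
w2 = Mw1 = ((-1)·(-20) + (-5)·(-16) + 0·20; 3·(-20) + (-4)·(-16) + 0·20; 7·(-20) + 5·(-16) + 7·20) = (100, 4, -80)
w3 = Mw2 = (-120, 284, 160)
w4 = Mw3 = (-1300, -1496, 1700)
The requested component of w4 is 1700.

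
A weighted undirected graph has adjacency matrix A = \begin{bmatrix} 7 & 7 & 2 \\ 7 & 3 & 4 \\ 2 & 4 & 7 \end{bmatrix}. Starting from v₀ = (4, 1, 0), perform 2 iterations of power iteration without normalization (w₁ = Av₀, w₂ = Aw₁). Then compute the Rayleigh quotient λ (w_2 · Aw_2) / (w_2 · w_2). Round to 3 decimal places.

w1 = Av₀ = (35, 31, 12)
w2 = Aw1 = (486, 386, 278)
Aw2 = (6660, 5672, 4462)
w2·Aw2 = 486·6660 + 386·5672 + 278·4462 = 6666588; w2·w2 = 486·486 + 386·386 + 278·278 = 462476
λ ≈ 6666588/462476 = 14.415

λ ≈ 14.415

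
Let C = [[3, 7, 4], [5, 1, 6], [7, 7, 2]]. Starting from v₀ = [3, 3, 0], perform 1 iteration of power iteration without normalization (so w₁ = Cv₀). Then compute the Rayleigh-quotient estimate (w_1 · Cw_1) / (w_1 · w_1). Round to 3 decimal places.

λ ≈ 12.289

w1 = Cv₀ = (3·3 + 7·3 + 4·0; 5·3 + 1·3 + 6·0; 7·3 + 7·3 + 2·0) = (30, 18, 42)
Cw1 = (384, 420, 420)
w1·Cw1 = 30·384 + 18·420 + 42·420 = 36720; w1·w1 = 30·30 + 18·18 + 42·42 = 2988
λ ≈ 36720/2988 = 12.289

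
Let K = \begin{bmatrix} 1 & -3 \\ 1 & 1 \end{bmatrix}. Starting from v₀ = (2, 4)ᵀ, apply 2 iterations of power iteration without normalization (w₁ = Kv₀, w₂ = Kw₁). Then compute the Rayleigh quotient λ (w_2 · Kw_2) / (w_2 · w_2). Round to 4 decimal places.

w1 = Kv₀ = (-10, 6)
w2 = Kw1 = (-28, -4)
Kw2 = (-16, -32)
w2·Kw2 = (-28)·(-16) + (-4)·(-32) = 576; w2·w2 = (-28)·(-28) + (-4)·(-4) = 800
λ ≈ 576/800 = 0.7200

λ ≈ 0.7200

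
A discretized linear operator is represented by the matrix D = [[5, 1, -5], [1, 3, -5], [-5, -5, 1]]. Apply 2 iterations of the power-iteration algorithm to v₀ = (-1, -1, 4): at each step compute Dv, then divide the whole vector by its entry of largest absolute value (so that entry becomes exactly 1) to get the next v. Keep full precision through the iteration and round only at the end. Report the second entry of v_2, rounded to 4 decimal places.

Dv0 = (-26.00000, -24.00000, 14.00000); divide by -26.00000 → v1 = (1.00000, 0.92308, -0.53846)
Dv1 = (8.61538, 6.46154, -10.15385); divide by -10.15385 → v2 = (-0.84848, -0.63636, 1.00000)
Requested entry of v2: -168/264 = -0.6364

-0.6364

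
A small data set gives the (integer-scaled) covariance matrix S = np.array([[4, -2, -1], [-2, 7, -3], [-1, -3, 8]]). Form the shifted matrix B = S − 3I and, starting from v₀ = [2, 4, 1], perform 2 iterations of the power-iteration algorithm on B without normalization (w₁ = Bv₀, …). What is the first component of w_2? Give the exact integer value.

-16

B = S − 3I has rows (1, -2, -1); (-2, 4, -3); (-1, -3, 5)
w1 = Bv₀ = (-7, 9, -9)
w2 = Bw1 = (-16, 77, -65)
Requested component of w2: -16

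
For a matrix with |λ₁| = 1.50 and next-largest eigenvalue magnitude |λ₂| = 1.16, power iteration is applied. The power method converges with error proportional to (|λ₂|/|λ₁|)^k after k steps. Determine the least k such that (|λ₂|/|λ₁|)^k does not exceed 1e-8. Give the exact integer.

72

|λ₂/λ₁| = 1.16/1.50 = 0.77333
Need k ≥ ln(1e-8) / ln(0.77333) = -18.4207 / -0.2570 ≈ 71.663
Smallest integer k satisfying the bound: 72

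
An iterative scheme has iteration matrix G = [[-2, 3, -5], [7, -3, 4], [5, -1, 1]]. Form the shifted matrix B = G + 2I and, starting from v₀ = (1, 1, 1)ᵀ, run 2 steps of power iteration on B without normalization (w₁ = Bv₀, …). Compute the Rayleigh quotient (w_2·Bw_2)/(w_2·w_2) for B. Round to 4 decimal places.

-4.7857

B = G + 2I has rows (0, 3, -5); (7, -1, 4); (5, -1, 3)
w1 = Bv₀ = (0·1 + 3·1 + (-5)·1; 7·1 + (-1)·1 + 4·1; 5·1 + (-1)·1 + 3·1) = (-2, 10, 7)
w2 = Bw1 = (0·(-2) + 3·10 + (-5)·7; 7·(-2) + (-1)·10 + 4·7; 5·(-2) + (-1)·10 + 3·7) = (-5, 4, 1)
Bw2 = (7, -35, -26)
w2·Bw2 = -201; w2·w2 = 42; μ ≈ -201/42 = -4.7857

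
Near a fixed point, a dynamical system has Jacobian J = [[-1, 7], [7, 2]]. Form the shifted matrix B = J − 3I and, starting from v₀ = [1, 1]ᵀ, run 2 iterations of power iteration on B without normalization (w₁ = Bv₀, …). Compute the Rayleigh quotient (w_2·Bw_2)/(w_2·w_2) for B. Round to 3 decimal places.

B = J − 3I has rows (-4, 7); (7, -1)
w1 = Bv₀ = (3, 6)
w2 = Bw1 = (30, 15)
Bw2 = (-15, 195)
w2·Bw2 = 2475; w2·w2 = 1125; μ ≈ 2475/1125 = 2.200

2.200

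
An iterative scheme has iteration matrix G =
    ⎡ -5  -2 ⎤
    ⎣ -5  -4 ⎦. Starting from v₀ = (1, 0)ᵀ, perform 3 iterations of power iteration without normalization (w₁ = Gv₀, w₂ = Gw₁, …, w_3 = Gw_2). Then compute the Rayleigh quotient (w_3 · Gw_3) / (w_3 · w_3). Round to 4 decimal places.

w1 = Gv₀ = (-5, -5)
w2 = Gw1 = (35, 45)
w3 = Gw2 = (-265, -355)
Gw3 = (2035, 2745)
w3·Gw3 = (-265)·2035 + (-355)·2745 = -1513750; w3·w3 = (-265)·(-265) + (-355)·(-355) = 196250
λ ≈ -1513750/196250 = -7.7134

λ ≈ -7.7134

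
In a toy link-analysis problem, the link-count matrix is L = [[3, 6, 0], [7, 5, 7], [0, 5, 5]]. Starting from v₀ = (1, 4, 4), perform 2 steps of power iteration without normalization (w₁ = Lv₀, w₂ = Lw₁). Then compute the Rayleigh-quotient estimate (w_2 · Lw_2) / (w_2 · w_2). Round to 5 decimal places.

λ ≈ 13.30957

w1 = Lv₀ = (3·1 + 6·4 + 0·4; 7·1 + 5·4 + 7·4; 0·1 + 5·4 + 5·4) = (27, 55, 40)
w2 = Lw1 = (3·27 + 6·55 + 0·40; 7·27 + 5·55 + 7·40; 0·27 + 5·55 + 5·40) = (411, 744, 475)
Lw2 = (5697, 9922, 6095)
w2·Lw2 = 411·5697 + 744·9922 + 475·6095 = 12618560; w2·w2 = 411·411 + 744·744 + 475·475 = 948082
λ ≈ 12618560/948082 = 13.30957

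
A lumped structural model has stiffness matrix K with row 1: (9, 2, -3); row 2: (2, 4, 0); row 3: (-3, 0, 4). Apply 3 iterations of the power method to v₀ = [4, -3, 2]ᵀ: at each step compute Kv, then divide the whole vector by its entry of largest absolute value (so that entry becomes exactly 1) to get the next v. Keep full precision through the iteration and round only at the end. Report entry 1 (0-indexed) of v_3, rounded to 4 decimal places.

Kv0 = (24.00000, -4.00000, -4.00000); divide by 24.00000 → v1 = (1.00000, -0.16667, -0.16667)
Kv1 = (9.16667, 1.33333, -3.66667); divide by 9.16667 → v2 = (1.00000, 0.14545, -0.40000)
Kv2 = (10.49091, 2.58182, -4.60000); divide by 10.49091 → v3 = (1.00000, 0.24610, -0.43847)
Requested entry of v3: 568/2308 = 0.2461

0.2461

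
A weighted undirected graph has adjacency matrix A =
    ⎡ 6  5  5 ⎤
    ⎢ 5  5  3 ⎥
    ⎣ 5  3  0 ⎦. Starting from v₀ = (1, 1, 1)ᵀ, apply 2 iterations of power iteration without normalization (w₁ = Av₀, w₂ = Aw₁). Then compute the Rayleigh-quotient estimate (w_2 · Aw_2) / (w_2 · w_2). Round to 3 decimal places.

w1 = Av₀ = (6·1 + 5·1 + 5·1; 5·1 + 5·1 + 3·1; 5·1 + 3·1 + 0·1) = (16, 13, 8)
w2 = Aw1 = (6·16 + 5·13 + 5·8; 5·16 + 5·13 + 3·8; 5·16 + 3·13 + 0·8) = (201, 169, 119)
Aw2 = (2646, 2207, 1512)
w2·Aw2 = 201·2646 + 169·2207 + 119·1512 = 1084757; w2·w2 = 201·201 + 169·169 + 119·119 = 83123
λ ≈ 1084757/83123 = 13.050

13.050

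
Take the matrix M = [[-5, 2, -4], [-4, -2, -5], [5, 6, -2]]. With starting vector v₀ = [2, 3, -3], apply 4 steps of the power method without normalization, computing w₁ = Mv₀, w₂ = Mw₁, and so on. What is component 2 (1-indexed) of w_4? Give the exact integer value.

5622

w1 = Mv₀ = (8, 1, 34)
w2 = Mw1 = (-174, -204, -22)
w3 = Mw2 = (550, 1214, -2050)
w4 = Mw3 = (7878, 5622, 14134)
The requested component of w4 is 5622.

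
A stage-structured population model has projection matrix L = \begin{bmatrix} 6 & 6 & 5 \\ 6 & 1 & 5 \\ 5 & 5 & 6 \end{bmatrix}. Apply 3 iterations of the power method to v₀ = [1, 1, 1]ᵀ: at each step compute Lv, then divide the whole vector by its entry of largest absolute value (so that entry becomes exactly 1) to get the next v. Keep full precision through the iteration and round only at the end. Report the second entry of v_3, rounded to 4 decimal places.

Lv0 = (17.00000, 12.00000, 16.00000); divide by 17.00000 → v1 = (1.00000, 0.70588, 0.94118)
Lv1 = (14.94118, 11.41176, 14.17647); divide by 14.94118 → v2 = (1.00000, 0.76378, 0.94882)
Lv2 = (15.32677, 11.50787, 14.51181); divide by 15.32677 → v3 = (1.00000, 0.75083, 0.94683)
Requested entry of v3: 2923/3893 = 0.7508

0.7508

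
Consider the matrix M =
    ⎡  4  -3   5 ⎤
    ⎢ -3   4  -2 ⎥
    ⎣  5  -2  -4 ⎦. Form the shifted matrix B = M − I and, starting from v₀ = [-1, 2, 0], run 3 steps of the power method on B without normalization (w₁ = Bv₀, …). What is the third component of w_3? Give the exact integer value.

-549

B = M − I has rows (3, -3, 5); (-3, 3, -2); (5, -2, -5)
w1 = Bv₀ = (3·(-1) + (-3)·2 + 5·0; (-3)·(-1) + 3·2 + (-2)·0; 5·(-1) + (-2)·2 + (-5)·0) = (-9, 9, -9)
w2 = Bw1 = (3·(-9) + (-3)·9 + 5·(-9); (-3)·(-9) + 3·9 + (-2)·(-9); 5·(-9) + (-2)·9 + (-5)·(-9)) = (-99, 72, -18)
w3 = Bw2 = (-603, 549, -549)
Requested component of w3: -549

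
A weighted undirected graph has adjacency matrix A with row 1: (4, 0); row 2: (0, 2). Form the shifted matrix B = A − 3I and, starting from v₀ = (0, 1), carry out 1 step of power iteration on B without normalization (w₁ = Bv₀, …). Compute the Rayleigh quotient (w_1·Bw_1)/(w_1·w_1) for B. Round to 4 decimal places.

μ ≈ -1.0000

B = A − 3I has rows (1, 0); (0, -1)
w1 = Bv₀ = (0, -1)
Bw1 = (0, 1)
w1·Bw1 = -1; w1·w1 = 1; μ ≈ -1/1 = -1.0000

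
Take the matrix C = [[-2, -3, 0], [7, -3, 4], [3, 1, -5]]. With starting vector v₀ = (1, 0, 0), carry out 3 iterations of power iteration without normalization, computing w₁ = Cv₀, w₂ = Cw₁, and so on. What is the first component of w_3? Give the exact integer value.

w1 = Cv₀ = ((-2)·1 + (-3)·0 + 0·0; 7·1 + (-3)·0 + 4·0; 3·1 + 1·0 + (-5)·0) = (-2, 7, 3)
w2 = Cw1 = ((-2)·(-2) + (-3)·7 + 0·3; 7·(-2) + (-3)·7 + 4·3; 3·(-2) + 1·7 + (-5)·3) = (-17, -23, -14)
w3 = Cw2 = (103, -106, -4)
The requested component of w3 is 103.

103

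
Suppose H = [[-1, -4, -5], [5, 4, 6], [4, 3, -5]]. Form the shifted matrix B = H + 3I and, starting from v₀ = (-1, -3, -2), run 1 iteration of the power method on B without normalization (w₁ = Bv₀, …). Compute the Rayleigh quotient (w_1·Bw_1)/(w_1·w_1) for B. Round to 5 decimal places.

μ ≈ 6.88000

B = H + 3I has rows (2, -4, -5); (5, 7, 6); (4, 3, -2)
w1 = Bv₀ = (20, -38, -9)
Bw1 = (237, -220, -16)
w1·Bw1 = 13244; w1·w1 = 1925; μ ≈ 13244/1925 = 6.88000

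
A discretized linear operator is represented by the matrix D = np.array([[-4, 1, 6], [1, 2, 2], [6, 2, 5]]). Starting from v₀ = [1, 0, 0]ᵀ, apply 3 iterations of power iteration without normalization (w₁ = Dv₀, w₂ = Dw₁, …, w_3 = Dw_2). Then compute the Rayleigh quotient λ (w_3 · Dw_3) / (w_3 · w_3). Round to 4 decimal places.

λ ≈ 0.2522

w1 = Dv₀ = (-4, 1, 6)
w2 = Dw1 = (53, 10, 8)
w3 = Dw2 = (-154, 89, 378)
Dw3 = (2973, 780, 1144)
w3·Dw3 = (-154)·2973 + 89·780 + 378·1144 = 44010; w3·w3 = (-154)·(-154) + 89·89 + 378·378 = 174521
λ ≈ 44010/174521 = 0.2522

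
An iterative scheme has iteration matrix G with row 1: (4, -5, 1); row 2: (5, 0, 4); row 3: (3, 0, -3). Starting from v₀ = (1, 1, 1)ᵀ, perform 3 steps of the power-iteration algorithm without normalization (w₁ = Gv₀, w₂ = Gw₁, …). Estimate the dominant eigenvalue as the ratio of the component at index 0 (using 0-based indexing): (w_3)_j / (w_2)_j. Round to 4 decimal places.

4.0000

w1 = Gv₀ = (0, 9, 0)
w2 = Gw1 = (-45, 0, 0)
w3 = Gw2 = (-180, -225, -135)
Ratio at component: -180 / -45 = 4.0000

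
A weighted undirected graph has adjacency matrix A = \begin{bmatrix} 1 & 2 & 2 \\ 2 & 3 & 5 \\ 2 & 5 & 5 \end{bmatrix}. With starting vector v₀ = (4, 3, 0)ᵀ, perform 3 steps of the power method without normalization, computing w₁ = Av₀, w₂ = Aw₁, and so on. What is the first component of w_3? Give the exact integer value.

902

w1 = Av₀ = (10, 17, 23)
w2 = Aw1 = (90, 186, 220)
w3 = Aw2 = (902, 1838, 2210)
The requested component of w3 is 902.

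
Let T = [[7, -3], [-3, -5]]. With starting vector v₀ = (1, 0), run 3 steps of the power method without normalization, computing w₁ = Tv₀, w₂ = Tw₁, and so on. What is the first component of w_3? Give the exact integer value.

w1 = Tv₀ = (7·1 + (-3)·0; (-3)·1 + (-5)·0) = (7, -3)
w2 = Tw1 = (7·7 + (-3)·(-3); (-3)·7 + (-5)·(-3)) = (58, -6)
w3 = Tw2 = (424, -144)
The requested component of w3 is 424.

424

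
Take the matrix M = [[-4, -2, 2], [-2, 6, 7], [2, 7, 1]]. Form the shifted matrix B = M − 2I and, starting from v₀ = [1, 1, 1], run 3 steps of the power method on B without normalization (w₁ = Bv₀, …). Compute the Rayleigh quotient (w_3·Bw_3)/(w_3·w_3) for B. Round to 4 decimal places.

B = M − 2I has rows (-6, -2, 2); (-2, 4, 7); (2, 7, -1)
w1 = Bv₀ = (-6, 9, 8)
w2 = Bw1 = (34, 104, 43)
w3 = Bw2 = (-326, 649, 753)
Bw3 = (2164, 8519, 3138)
w3·Bw3 = 7186281; w3·w3 = 1094486; μ ≈ 7186281/1094486 = 6.5659

6.5659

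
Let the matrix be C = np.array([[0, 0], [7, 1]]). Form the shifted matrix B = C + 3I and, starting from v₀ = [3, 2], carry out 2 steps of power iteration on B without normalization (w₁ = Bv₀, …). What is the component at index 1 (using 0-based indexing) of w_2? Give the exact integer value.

179

B = C + 3I has rows (3, 0); (7, 4)
w1 = Bv₀ = (9, 29)
w2 = Bw1 = (27, 179)
Requested component of w2: 179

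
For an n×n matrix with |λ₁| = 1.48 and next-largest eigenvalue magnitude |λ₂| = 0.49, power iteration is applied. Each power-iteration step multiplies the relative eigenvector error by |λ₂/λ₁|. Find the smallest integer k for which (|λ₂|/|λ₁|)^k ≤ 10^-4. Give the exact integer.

|λ₂/λ₁| = 0.49/1.48 = 0.33108
Need k ≥ ln(10^-4) / ln(0.33108) = -9.2103 / -1.1054 ≈ 8.332
Smallest integer k satisfying the bound: 9

9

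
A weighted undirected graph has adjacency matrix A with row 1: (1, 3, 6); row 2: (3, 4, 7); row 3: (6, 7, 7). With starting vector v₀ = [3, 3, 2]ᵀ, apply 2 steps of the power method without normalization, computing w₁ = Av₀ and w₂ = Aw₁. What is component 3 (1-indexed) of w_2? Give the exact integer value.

760

w1 = Av₀ = (24, 35, 53)
w2 = Aw1 = (447, 583, 760)
The requested component of w2 is 760.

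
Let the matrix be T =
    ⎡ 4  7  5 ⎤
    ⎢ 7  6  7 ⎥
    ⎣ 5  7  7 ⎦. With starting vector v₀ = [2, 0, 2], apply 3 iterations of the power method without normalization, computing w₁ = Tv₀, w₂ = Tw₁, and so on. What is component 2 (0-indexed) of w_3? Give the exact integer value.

w1 = Tv₀ = (4·2 + 7·0 + 5·2; 7·2 + 6·0 + 7·2; 5·2 + 7·0 + 7·2) = (18, 28, 24)
w2 = Tw1 = (4·18 + 7·28 + 5·24; 7·18 + 6·28 + 7·24; 5·18 + 7·28 + 7·24) = (388, 462, 454)
w3 = Tw2 = (7056, 8666, 8352)
The requested component of w3 is 8352.

8352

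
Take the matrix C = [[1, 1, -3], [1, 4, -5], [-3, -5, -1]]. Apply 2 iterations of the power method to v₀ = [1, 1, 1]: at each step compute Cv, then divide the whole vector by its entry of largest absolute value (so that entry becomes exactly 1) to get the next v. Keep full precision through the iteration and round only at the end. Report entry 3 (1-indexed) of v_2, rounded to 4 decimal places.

0.2727

Cv0 = (-1.00000, 0.00000, -9.00000); divide by -9.00000 → v1 = (0.11111, 0.00000, 1.00000)
Cv1 = (-2.88889, -4.88889, -1.33333); divide by -4.88889 → v2 = (0.59091, 1.00000, 0.27273)
Requested entry of v2: 12/44 = 0.2727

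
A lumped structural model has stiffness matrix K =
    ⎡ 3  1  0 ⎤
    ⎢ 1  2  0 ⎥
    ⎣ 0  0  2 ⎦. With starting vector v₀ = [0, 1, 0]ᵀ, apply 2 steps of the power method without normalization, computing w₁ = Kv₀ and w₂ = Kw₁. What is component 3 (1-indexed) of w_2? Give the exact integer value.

0

w1 = Kv₀ = (1, 2, 0)
w2 = Kw1 = (5, 5, 0)
The requested component of w2 is 0.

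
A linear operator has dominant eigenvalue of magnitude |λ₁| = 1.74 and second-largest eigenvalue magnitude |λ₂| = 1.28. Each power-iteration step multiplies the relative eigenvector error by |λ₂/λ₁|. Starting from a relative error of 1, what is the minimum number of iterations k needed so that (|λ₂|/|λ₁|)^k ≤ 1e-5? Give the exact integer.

38

|λ₂/λ₁| = 1.28/1.74 = 0.73563
Need k ≥ ln(1e-5) / ln(0.73563) = -11.5129 / -0.3070 ≈ 37.498
Smallest integer k satisfying the bound: 38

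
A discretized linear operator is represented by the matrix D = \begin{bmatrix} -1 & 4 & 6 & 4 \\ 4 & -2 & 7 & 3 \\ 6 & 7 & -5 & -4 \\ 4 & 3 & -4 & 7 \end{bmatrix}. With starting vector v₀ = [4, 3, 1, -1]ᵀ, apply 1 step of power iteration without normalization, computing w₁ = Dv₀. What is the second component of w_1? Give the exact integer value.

w1 = Dv₀ = ((-1)·4 + 4·3 + 6·1 + 4·(-1); 4·4 + (-2)·3 + 7·1 + 3·(-1); 6·4 + 7·3 + (-5)·1 + (-4)·(-1); 4·4 + 3·3 + (-4)·1 + 7·(-1)) = (10, 14, 44, 14)
The requested component of w1 is 14.

14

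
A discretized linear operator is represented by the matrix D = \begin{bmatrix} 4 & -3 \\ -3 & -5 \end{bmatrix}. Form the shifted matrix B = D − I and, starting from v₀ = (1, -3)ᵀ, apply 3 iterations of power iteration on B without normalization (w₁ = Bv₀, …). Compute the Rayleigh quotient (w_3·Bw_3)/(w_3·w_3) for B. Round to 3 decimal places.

B = D − I has rows (3, -3); (-3, -6)
w1 = Bv₀ = (12, 15)
w2 = Bw1 = (-9, -126)
w3 = Bw2 = (351, 783)
Bw3 = (-1296, -5751)
w3·Bw3 = -4957929; w3·w3 = 736290; μ ≈ -4957929/736290 = -6.734

μ ≈ -6.734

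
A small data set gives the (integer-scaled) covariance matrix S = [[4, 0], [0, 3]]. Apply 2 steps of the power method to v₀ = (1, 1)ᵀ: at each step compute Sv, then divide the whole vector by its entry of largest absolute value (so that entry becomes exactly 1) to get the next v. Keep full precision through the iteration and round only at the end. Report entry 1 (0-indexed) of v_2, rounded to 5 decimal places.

0.56250

Sv0 = (4.000000, 3.000000); divide by 4.000000 → v1 = (1.000000, 0.750000)
Sv1 = (4.000000, 2.250000); divide by 4.000000 → v2 = (1.000000, 0.562500)
Requested entry of v2: 9/16 = 0.56250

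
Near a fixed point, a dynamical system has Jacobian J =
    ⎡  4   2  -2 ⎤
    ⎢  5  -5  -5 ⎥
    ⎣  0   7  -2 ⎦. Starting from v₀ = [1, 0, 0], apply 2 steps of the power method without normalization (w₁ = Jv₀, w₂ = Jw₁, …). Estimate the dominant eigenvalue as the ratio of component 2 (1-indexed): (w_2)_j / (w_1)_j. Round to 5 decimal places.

w1 = Jv₀ = (4·1 + 2·0 + (-2)·0; 5·1 + (-5)·0 + (-5)·0; 0·1 + 7·0 + (-2)·0) = (4, 5, 0)
w2 = Jw1 = (4·4 + 2·5 + (-2)·0; 5·4 + (-5)·5 + (-5)·0; 0·4 + 7·5 + (-2)·0) = (26, -5, 35)
Ratio at component: -5 / 5 = -1.00000

λ ≈ -1.00000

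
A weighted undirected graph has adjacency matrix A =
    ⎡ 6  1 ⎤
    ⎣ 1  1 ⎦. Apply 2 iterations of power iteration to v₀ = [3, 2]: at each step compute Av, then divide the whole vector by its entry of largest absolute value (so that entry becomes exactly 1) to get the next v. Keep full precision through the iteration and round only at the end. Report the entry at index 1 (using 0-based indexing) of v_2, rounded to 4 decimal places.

Av0 = (20.00000, 5.00000); divide by 20.00000 → v1 = (1.00000, 0.25000)
Av1 = (6.25000, 1.25000); divide by 6.25000 → v2 = (1.00000, 0.20000)
Requested entry of v2: 25/125 = 0.2000

0.2000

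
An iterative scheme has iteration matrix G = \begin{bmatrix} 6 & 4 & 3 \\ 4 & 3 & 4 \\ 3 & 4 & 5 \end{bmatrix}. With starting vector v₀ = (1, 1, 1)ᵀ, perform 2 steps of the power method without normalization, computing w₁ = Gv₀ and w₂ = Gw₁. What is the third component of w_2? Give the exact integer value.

143

w1 = Gv₀ = (13, 11, 12)
w2 = Gw1 = (158, 133, 143)
The requested component of w2 is 143.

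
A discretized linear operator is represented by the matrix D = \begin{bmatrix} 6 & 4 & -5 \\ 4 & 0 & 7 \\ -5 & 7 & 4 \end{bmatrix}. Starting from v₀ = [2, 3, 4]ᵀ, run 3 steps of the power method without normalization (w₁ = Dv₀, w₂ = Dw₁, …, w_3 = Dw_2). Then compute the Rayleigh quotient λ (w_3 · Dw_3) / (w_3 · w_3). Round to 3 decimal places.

9.289

w1 = Dv₀ = (6·2 + 4·3 + (-5)·4; 4·2 + 0·3 + 7·4; (-5)·2 + 7·3 + 4·4) = (4, 36, 27)
w2 = Dw1 = (6·4 + 4·36 + (-5)·27; 4·4 + 0·36 + 7·27; (-5)·4 + 7·36 + 4·27) = (33, 205, 340)
w3 = Dw2 = (-682, 2512, 2630)
Dw3 = (-7194, 15682, 31514)
w3·Dw3 = (-682)·(-7194) + 2512·15682 + 2630·31514 = 127181312; w3·w3 = (-682)·(-682) + 2512·2512 + 2630·2630 = 13692168
λ ≈ 127181312/13692168 = 9.289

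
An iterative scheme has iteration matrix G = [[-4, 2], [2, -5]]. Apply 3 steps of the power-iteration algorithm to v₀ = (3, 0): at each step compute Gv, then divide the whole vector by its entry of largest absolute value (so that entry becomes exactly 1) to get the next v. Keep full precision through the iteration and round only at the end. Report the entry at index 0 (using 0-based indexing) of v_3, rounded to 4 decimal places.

Gv0 = (-12.00000, 6.00000); divide by -12.00000 → v1 = (1.00000, -0.50000)
Gv1 = (-5.00000, 4.50000); divide by -5.00000 → v2 = (1.00000, -0.90000)
Gv2 = (-5.80000, 6.50000); divide by 6.50000 → v3 = (-0.89231, 1.00000)
Requested entry of v3: -348/390 = -0.8923

-0.8923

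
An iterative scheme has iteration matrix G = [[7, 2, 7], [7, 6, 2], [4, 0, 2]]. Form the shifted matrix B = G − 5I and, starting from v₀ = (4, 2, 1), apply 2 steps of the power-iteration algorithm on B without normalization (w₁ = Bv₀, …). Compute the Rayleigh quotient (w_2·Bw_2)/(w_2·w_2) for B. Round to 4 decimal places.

μ ≈ 7.0750

B = G − 5I has rows (2, 2, 7); (7, 1, 2); (4, 0, -3)
w1 = Bv₀ = (2·4 + 2·2 + 7·1; 7·4 + 1·2 + 2·1; 4·4 + 0·2 + (-3)·1) = (19, 32, 13)
w2 = Bw1 = (2·19 + 2·32 + 7·13; 7·19 + 1·32 + 2·13; 4·19 + 0·32 + (-3)·13) = (193, 191, 37)
Bw2 = (1027, 1616, 661)
w2·Bw2 = 531324; w2·w2 = 75099; μ ≈ 531324/75099 = 7.0750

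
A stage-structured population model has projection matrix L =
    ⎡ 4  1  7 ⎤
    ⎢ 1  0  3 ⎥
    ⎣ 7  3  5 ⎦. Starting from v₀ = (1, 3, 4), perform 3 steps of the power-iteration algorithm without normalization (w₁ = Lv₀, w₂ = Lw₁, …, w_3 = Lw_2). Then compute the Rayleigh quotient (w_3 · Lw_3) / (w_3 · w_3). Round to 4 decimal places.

w1 = Lv₀ = (35, 13, 36)
w2 = Lw1 = (405, 143, 464)
w3 = Lw2 = (5011, 1797, 5584)
Lw3 = (60929, 21763, 68388)
w3·Lw3 = 5011·60929 + 1797·21763 + 5584·68388 = 726301922; w3·w3 = 5011·5011 + 1797·1797 + 5584·5584 = 59520386
λ ≈ 726301922/59520386 = 12.2026

λ ≈ 12.2026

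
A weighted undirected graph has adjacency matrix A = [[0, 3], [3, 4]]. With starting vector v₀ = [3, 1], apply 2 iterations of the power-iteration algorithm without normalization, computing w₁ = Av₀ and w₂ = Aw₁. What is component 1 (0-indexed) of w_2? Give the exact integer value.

w1 = Av₀ = (3, 13)
w2 = Aw1 = (39, 61)
The requested component of w2 is 61.

61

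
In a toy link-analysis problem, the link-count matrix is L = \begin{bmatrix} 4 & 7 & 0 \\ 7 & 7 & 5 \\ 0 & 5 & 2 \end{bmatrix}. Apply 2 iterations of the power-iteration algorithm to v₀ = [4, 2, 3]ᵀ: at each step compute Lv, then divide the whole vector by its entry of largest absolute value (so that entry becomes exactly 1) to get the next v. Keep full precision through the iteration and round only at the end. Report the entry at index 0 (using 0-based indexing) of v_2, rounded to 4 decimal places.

Lv0 = (30.00000, 57.00000, 16.00000); divide by 57.00000 → v1 = (0.52632, 1.00000, 0.28070)
Lv1 = (9.10526, 12.08772, 5.56140); divide by 12.08772 → v2 = (0.75327, 1.00000, 0.46009)
Requested entry of v2: 519/689 = 0.7533

0.7533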